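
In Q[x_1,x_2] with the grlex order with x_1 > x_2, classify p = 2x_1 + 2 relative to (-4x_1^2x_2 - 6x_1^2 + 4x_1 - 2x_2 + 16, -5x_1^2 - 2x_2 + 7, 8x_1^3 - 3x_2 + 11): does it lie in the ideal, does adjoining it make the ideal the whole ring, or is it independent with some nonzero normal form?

2x_1 + 2 lies in I (it reduces to 0).

First compute the reduced Gröbner basis of I by Buchberger's algorithm.
f_1 = -4x_1^2x_2 - 6x_1^2 + 4x_1 - 2x_2 + 16, LT = x_1^2x_2.
f_2 = -5x_1^2 - 2x_2 + 7, LT = x_1^2.
f_3 = 8x_1^3 - 3x_2 + 11, LT = x_1^3.

S(f_1,f_2): lcm = x_1^2x_2. S = 3/2x_1^2 - 2/5x_2^2 - x_1 + 19/10x_2 - 4.
  leading term x_1^2: subtract (-3/10)·f_2 from 3/2x_1^2 - 2/5x_2^2 - x_1 + 19/10x_2 - 4 → -2/5x_2^2 - x_1 + 13/10x_2 - 19/10
  leading term x_2^2: no divisor's leading term divides it; move -2/5x_2^2 to the remainder.
  leading term x_1: no divisor's leading term divides it; move -x_1 to the remainder.
  leading term x_2: no divisor's leading term divides it; move 13/10x_2 to the remainder.
  leading term 1: no divisor's leading term divides it; move -19/10 to the remainder.
  remainder -2/5x_2^2 - x_1 + 13/10x_2 - 19/10 ≠ 0; add h_4 = -2/5x_2^2 - x_1 + 13/10x_2 - 19/10 to the basis.

S(f_1,f_3): lcm = x_1^3x_2. S = 3/2x_1^3 - x_1^2 + 1/2x_1x_2 + 3/8x_2^2 - 4x_1 - 11/8x_2.
  leading term x_1^3: subtract (-3/10x_1)·f_2 from 3/2x_1^3 - x_1^2 + 1/2x_1x_2 + 3/8x_2^2 - 4x_1 - 11/8x_2 → -x_1^2 - 1/10x_1x_2 + 3/8x_2^2 - 19/10x_1 - 11/8x_2
  leading term x_1^2: subtract (1/5)·f_2 from -x_1^2 - 1/10x_1x_2 + 3/8x_2^2 - 19/10x_1 - 11/8x_2 → -1/10x_1x_2 + 3/8x_2^2 - 19/10x_1 - 39/40x_2 - 7/5
  leading term x_1x_2: no divisor's leading term divides it; move -1/10x_1x_2 to the remainder.
  leading term x_2^2: subtract (-15/16)·h_4 from 3/8x_2^2 - 19/10x_1 - 39/40x_2 - 7/5 → -227/80x_1 + 39/160x_2 - 509/160
  leading term x_1: no divisor's leading term divides it; move -227/80x_1 to the remainder.
  leading term x_2: no divisor's leading term divides it; move 39/160x_2 to the remainder.
  leading term 1: no divisor's leading term divides it; move -509/160 to the remainder.
  remainder -1/10x_1x_2 - 227/80x_1 + 39/160x_2 - 509/160 ≠ 0; add h_5 = -1/10x_1x_2 - 227/80x_1 + 39/160x_2 - 509/160 to the basis.

S(f_2,f_3): lcm = x_1^3. S = 2/5x_1x_2 - 7/5x_1 + 3/8x_2 - 11/8.
  leading term x_1x_2: subtract (-4)·h_5 from 2/5x_1x_2 - 7/5x_1 + 3/8x_2 - 11/8 → -51/4x_1 + 27/20x_2 - 141/10
  leading term x_1: no divisor's leading term divides it; move -51/4x_1 to the remainder.
  leading term x_2: no divisor's leading term divides it; move 27/20x_2 to the remainder.
  leading term 1: no divisor's leading term divides it; move -141/10 to the remainder.
  remainder -51/4x_1 + 27/20x_2 - 141/10 ≠ 0; add h_6 = -51/4x_1 + 27/20x_2 - 141/10 to the basis.

S(f_1,h_5): lcm = x_1^2x_2. S = -215/8x_1^2 + 39/16x_1x_2 - 525/16x_1 + 1/2x_2 - 4.
  leading term x_1^2: subtract (43/8)·f_2 from -215/8x_1^2 + 39/16x_1x_2 - 525/16x_1 + 1/2x_2 - 4 → 39/16x_1x_2 - 525/16x_1 + 45/4x_2 - 333/8
  leading term x_1x_2: subtract (-195/8)·h_5 from 39/16x_1x_2 - 525/16x_1 + 45/4x_2 - 333/8 → -13053/128x_1 + 4401/256x_2 - 30507/256
  leading term x_1: subtract (4351/544)·h_6 from -13053/128x_1 + 4401/256x_2 - 30507/256 → 139131/21760x_2 - 139131/21760
  leading term x_2: no divisor's leading term divides it; move 139131/21760x_2 to the remainder.
  leading term 1: no divisor's leading term divides it; move -139131/21760 to the remainder.
  remainder 139131/21760x_2 - 139131/21760 ≠ 0; add h_7 = 139131/21760x_2 - 139131/21760 to the basis.

The other S-polynomials (S(f_1,h_4), S(f_2,h_4), S(f_3,h_4), S(f_2,h_5), S(f_3,h_5), S(h_4,h_5), S(f_1,h_6), S(f_2,h_6), S(f_3,h_6), S(h_4,h_6), S(h_5,h_6), S(f_1,h_7), S(f_2,h_7), S(f_3,h_7), S(h_4,h_7), S(h_5,h_7), S(h_6,h_7)) all reduce to 0 modulo the current basis, so we have a Gröbner basis.
Inter-reduce: drop elements whose leading term is divisible by another's, tail-reduce, and make monic.
Reduced Gröbner basis: {x_1 + 1, x_2 - 1}.
Label its elements g_1 = x_1 + 1, g_2 = x_2 - 1.

Reduce p = 2x_1 + 2 modulo G:
  leading term x_1: subtract (2)·g_1 from 2x_1 + 2 → 0
  normal form = 0.
Since the normal form is 0, p ∈ I.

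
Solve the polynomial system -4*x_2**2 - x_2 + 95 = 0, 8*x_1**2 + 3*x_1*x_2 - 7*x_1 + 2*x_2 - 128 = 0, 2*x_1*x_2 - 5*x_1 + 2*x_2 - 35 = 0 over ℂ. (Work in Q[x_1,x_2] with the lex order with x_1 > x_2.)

Compute a lex Gröbner basis by Buchberger's algorithm.
f_1 = -4*x_2**2 - x_2 + 95, LT = x_2**2.
f_2 = 8*x_1**2 + 3*x_1*x_2 - 7*x_1 + 2*x_2 - 128, LT = x_1**2.
f_3 = 2*x_1*x_2 - 5*x_1 + 2*x_2 - 35, LT = x_1*x_2.

S(f_1,f_3): lcm = x_1*x_2**2. S = 11/4*x_1*x_2 - 95/4*x_1 - x_2**2 + 35/2*x_2.
  leading term x_1*x_2: subtract (11/8)·f_3 from 11/4*x_1*x_2 - 95/4*x_1 - x_2**2 + 35/2*x_2 → -135/8*x_1 - x_2**2 + 59/4*x_2 + 385/8
  leading term x_1: no divisor's leading term divides it; move -135/8*x_1 to the remainder.
  leading term x_2**2: subtract (1/4)·f_1 from -x_2**2 + 59/4*x_2 + 385/8 → 15*x_2 + 195/8
  leading term x_2: no divisor's leading term divides it; move 15*x_2 to the remainder.
  leading term 1: no divisor's leading term divides it; move 195/8 to the remainder.
  remainder -135/8*x_1 + 15*x_2 + 195/8 ≠ 0; add h_4 = -135/8*x_1 + 15*x_2 + 195/8 to the basis.

S(f_2,f_3): lcm = x_1**2*x_2. S = 5/2*x_1**2 + 3/8*x_1*x_2**2 - 15/8*x_1*x_2 + 35/2*x_1 + 1/4*x_2**2 - 16*x_2.
  leading term x_1**2: subtract (5/16)·f_2 from 5/2*x_1**2 + 3/8*x_1*x_2**2 - 15/8*x_1*x_2 + 35/2*x_1 + 1/4*x_2**2 - 16*x_2 → 3/8*x_1*x_2**2 - 45/16*x_1*x_2 + 315/16*x_1 + 1/4*x_2**2 - 133/8*x_2 + 40
  leading term x_1*x_2**2: subtract (-3/32*x_1)·f_1 from 3/8*x_1*x_2**2 - 45/16*x_1*x_2 + 315/16*x_1 + 1/4*x_2**2 - 133/8*x_2 + 40 → -93/32*x_1*x_2 + 915/32*x_1 + 1/4*x_2**2 - 133/8*x_2 + 40
  leading term x_1*x_2: subtract (-93/64)·f_3 from -93/32*x_1*x_2 + 915/32*x_1 + 1/4*x_2**2 - 133/8*x_2 + 40 → 1365/64*x_1 + 1/4*x_2**2 - 439/32*x_2 - 695/64
  leading term x_1: subtract (-91/72)·h_4 from 1365/64*x_1 + 1/4*x_2**2 - 439/32*x_2 - 695/64 → 1/4*x_2**2 + 503/96*x_2 + 1915/96
  leading term x_2**2: subtract (-1/16)·f_1 from 1/4*x_2**2 + 503/96*x_2 + 1915/96 → 497/96*x_2 + 2485/96
  leading term x_2: no divisor's leading term divides it; move 497/96*x_2 to the remainder.
  leading term 1: no divisor's leading term divides it; move 2485/96 to the remainder.
  remainder 497/96*x_2 + 2485/96 ≠ 0; add h_5 = 497/96*x_2 + 2485/96 to the basis.

The other S-polynomials (S(f_1,f_2), S(f_1,h_4), S(f_2,h_4), S(f_3,h_4), S(f_1,h_5), S(f_2,h_5), S(f_3,h_5), S(h_4,h_5)) all reduce to 0 modulo the current basis, so we have a Gröbner basis.
Inter-reduce: drop elements whose leading term is divisible by another's, tail-reduce, and make monic.
Reduced Gröbner basis: {x_1 + 3, x_2 + 5}.

Since the basis is lex-ordered, x_2 + 5 is univariate in x_2. Its roots are {-5}. Back-substituting each root into the other basis elements fixes the other coordinates.
  x_2 = -5: the earlier basis element becomes x_1 + 3 = 0, giving x_1 = -3 — point (-3, -5).

{(-3, -5)}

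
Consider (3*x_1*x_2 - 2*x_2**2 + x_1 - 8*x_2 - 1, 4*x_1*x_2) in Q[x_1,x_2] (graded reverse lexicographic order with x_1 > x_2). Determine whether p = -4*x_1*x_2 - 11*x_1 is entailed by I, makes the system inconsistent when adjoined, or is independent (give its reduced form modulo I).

-4*x_1*x_2 - 11*x_1 is independent of I; its normal form modulo I is -11*x_1.

First compute the reduced Gröbner basis of I by Buchberger's algorithm.
f_1 = 3*x_1*x_2 - 2*x_2**2 + x_1 - 8*x_2 - 1, LT = x_1*x_2.
f_2 = 4*x_1*x_2, LT = x_1*x_2.

S(f_1,f_2): lcm = x_1*x_2. S = -2/3*x_2**2 + 1/3*x_1 - 8/3*x_2 - 1/3.
  leading term x_2**2: no divisor's leading term divides it; move -2/3*x_2**2 to the remainder.
  leading term x_1: no divisor's leading term divides it; move 1/3*x_1 to the remainder.
  leading term x_2: no divisor's leading term divides it; move -8/3*x_2 to the remainder.
  leading term 1: no divisor's leading term divides it; move -1/3 to the remainder.
  remainder -2/3*x_2**2 + 1/3*x_1 - 8/3*x_2 - 1/3 ≠ 0; add h_3 = -2/3*x_2**2 + 1/3*x_1 - 8/3*x_2 - 1/3 to the basis.

S(f_1,h_3): lcm = x_1*x_2**2. S = -2/3*x_2**3 + 1/2*x_1**2 - 11/3*x_1*x_2 - 8/3*x_2**2 - 1/2*x_1 - 1/3*x_2.
  leading term x_2**3: subtract (x_2)·h_3 from -2/3*x_2**3 + 1/2*x_1**2 - 11/3*x_1*x_2 - 8/3*x_2**2 - 1/2*x_1 - 1/3*x_2 → 1/2*x_1**2 - 4*x_1*x_2 - 1/2*x_1
  leading term x_1**2: no divisor's leading term divides it; move 1/2*x_1**2 to the remainder.
  leading term x_1*x_2: subtract (-4/3)·f_1 from -4*x_1*x_2 - 1/2*x_1 → -8/3*x_2**2 + 5/6*x_1 - 32/3*x_2 - 4/3
  leading term x_2**2: subtract (4)·h_3 from -8/3*x_2**2 + 5/6*x_1 - 32/3*x_2 - 4/3 → -1/2*x_1
  leading term x_1: no divisor's leading term divides it; move -1/2*x_1 to the remainder.
  remainder 1/2*x_1**2 - 1/2*x_1 ≠ 0; add h_4 = 1/2*x_1**2 - 1/2*x_1 to the basis.

S(f_2,h_3): lcm = x_1*x_2**2. S = 1/2*x_1**2 - 4*x_1*x_2 - 1/2*x_1.
  leading term x_1**2: subtract (1)·h_4 from 1/2*x_1**2 - 4*x_1*x_2 - 1/2*x_1 → -4*x_1*x_2
  leading term x_1*x_2: subtract (-4/3)·f_1 from -4*x_1*x_2 → -8/3*x_2**2 + 4/3*x_1 - 32/3*x_2 - 4/3
  leading term x_2**2: subtract (4)·h_3 from -8/3*x_2**2 + 4/3*x_1 - 32/3*x_2 - 4/3 → 0
  remainder 0.

S(f_1,h_4): lcm = x_1**2*x_2. S = -2/3*x_1*x_2**2 + 1/3*x_1**2 - 5/3*x_1*x_2 - 1/3*x_1.
  leading term x_1*x_2**2: subtract (-2/9*x_2)·f_1 from -2/3*x_1*x_2**2 + 1/3*x_1**2 - 5/3*x_1*x_2 - 1/3*x_1 → -4/9*x_2**3 + 1/3*x_1**2 - 13/9*x_1*x_2 - 16/9*x_2**2 - 1/3*x_1 - 2/9*x_2
  leading term x_2**3: subtract (2/3*x_2)·h_3 from -4/9*x_2**3 + 1/3*x_1**2 - 13/9*x_1*x_2 - 16/9*x_2**2 - 1/3*x_1 - 2/9*x_2 → 1/3*x_1**2 - 5/3*x_1*x_2 - 1/3*x_1
  leading term x_1**2: subtract (2/3)·h_4 from 1/3*x_1**2 - 5/3*x_1*x_2 - 1/3*x_1 → -5/3*x_1*x_2
  leading term x_1*x_2: subtract (-5/9)·f_1 from -5/3*x_1*x_2 → -10/9*x_2**2 + 5/9*x_1 - 40/9*x_2 - 5/9
  leading term x_2**2: subtract (5/3)·h_3 from -10/9*x_2**2 + 5/9*x_1 - 40/9*x_2 - 5/9 → 0
  remainder 0.

S(f_2,h_4): lcm = x_1**2*x_2. S = x_1*x_2.
  leading term x_1*x_2: subtract (1/3)·f_1 from x_1*x_2 → 2/3*x_2**2 - 1/3*x_1 + 8/3*x_2 + 1/3
  leading term x_2**2: subtract (-1)·h_3 from 2/3*x_2**2 - 1/3*x_1 + 8/3*x_2 + 1/3 → 0
  remainder 0.

S(h_3,h_4): leading monomials are coprime, so the S-polynomial reduces to 0 (Buchberger's first criterion).
Every S-polynomial of the final basis reduces to 0, so we have a Gröbner basis.
Inter-reduce: drop elements whose leading term is divisible by another's, tail-reduce, and make monic.
Reduced Gröbner basis: {x_1**2 - x_1, x_1*x_2, x_2**2 - 1/2*x_1 + 4*x_2 + 1/2}.
Label its elements g_1 = x_1**2 - x_1, g_2 = x_1*x_2, g_3 = x_2**2 - 1/2*x_1 + 4*x_2 + 1/2.

Reduce p = -4*x_1*x_2 - 11*x_1 modulo G:
  leading term x_1*x_2: subtract (-4)·g_2 from -4*x_1*x_2 - 11*x_1 → -11*x_1
  leading term x_1: no divisor's leading term divides it; move -11*x_1 to the remainder.
  normal form = -11*x_1.
The normal form is nonzero, so p ∉ I. Since p minus its normal form lies in I, I + (p) = I + (r) where r = -11*x_1; decide whether this ideal is the whole ring.
Run Buchberger on G together with r (pairs among the g_i already reduce to 0 since G is a Gröbner basis):
g_1 = x_1**2 - x_1, LT = x_1**2.
g_2 = x_1*x_2, LT = x_1*x_2.
g_3 = x_2**2 - 1/2*x_1 + 4*x_2 + 1/2, LT = x_2**2.
r = -11*x_1, LT = x_1.

S(g_1,g_2): lcm = x_1**2*x_2. S = -x_1*x_2.
  leading term x_1*x_2: subtract (-1)·g_2 from -x_1*x_2 → 0
  remainder 0.

S(g_1,g_3): leading monomials are coprime, so the S-polynomial reduces to 0 (Buchberger's first criterion).
S(g_1,r): lcm = x_1**2. S = -x_1.
  leading term x_1: subtract (1/11)·r from -x_1 → 0
  remainder 0.

S(g_2,g_3): lcm = x_1*x_2**2. S = 1/2*x_1**2 - 4*x_1*x_2 - 1/2*x_1.
  leading term x_1**2: subtract (1/2)·g_1 from 1/2*x_1**2 - 4*x_1*x_2 - 1/2*x_1 → -4*x_1*x_2
  leading term x_1*x_2: subtract (-4)·g_2 from -4*x_1*x_2 → 0
  remainder 0.

S(g_2,r): lcm = x_1*x_2. S = 0.
  remainder 0.

S(g_3,r): leading monomials are coprime, so the S-polynomial reduces to 0 (Buchberger's first criterion).
Every S-polynomial of the final basis reduces to 0, so we have a Gröbner basis.
Inter-reduce: drop elements whose leading term is divisible by another's, tail-reduce, and make monic.
Reduced Gröbner basis: {x_2**2 + 4*x_2 + 1/2, x_1}.
The reduced Gröbner basis of I + (p) is {x_2**2 + 4*x_2 + 1/2, x_1} ≠ {1}, a proper ideal, so the enlarged system stays consistent: p is independent of I, with normal form -11*x_1.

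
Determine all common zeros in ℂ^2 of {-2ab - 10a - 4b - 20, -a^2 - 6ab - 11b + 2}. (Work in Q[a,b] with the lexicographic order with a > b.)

Compute a lex Gröbner basis by Buchberger's algorithm.
f_1 = -2ab - 10a - 4b - 20, LT = ab.
f_2 = -a^2 - 6ab - 11b + 2, LT = a^2.

S(f_1,f_2): lcm = a^2b. S = 5a^2 - 6ab^2 + 2ab + 10a - 11b^2 + 2b.
  reduce S modulo (f_1, f_2):
  remainder b^2 + 3b - 10 ≠ 0; add h_3 = b^2 + 3b - 10 to the basis.

The other S-polynomials (S(f_1,h_3), S(f_2,h_3)) all reduce to 0 modulo the current basis, so we have a Gröbner basis.
Inter-reduce: drop elements whose leading term is divisible by another's, tail-reduce, and make monic.
Reduced Gröbner basis: {a^2 - 30a - b - 62, ab + 5a + 2b + 10, b^2 + 3b - 10}.

A lex Gröbner basis eliminates variables successively. Here b^2 + 3b - 10 depends only on b, with roots {-5, 2}; lifting each root through the earlier basis elements recovers the full solutions.
  b = -5: the earlier basis element becomes a^2 - 30a - 57 = 0, giving a = 15 - sqrt(282), 15 + sqrt(282) — points (15 - sqrt(282), -5), (15 + sqrt(282), -5).
  b = 2: the earlier basis elements become a^2 - 30a - 64 = 0; 7a + 14 = 0, giving a = -2 — point (-2, 2).

{(15 - sqrt(282), -5), (15 + sqrt(282), -5), (-2, 2)}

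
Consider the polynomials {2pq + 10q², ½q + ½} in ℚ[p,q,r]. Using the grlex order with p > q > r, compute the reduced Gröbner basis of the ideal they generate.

G = {p - 5, q + 1}

f_1 = 2pq + 10q², LT = pq.
f_2 = ½q + ½, LT = q.

S(f_1,f_2): lcm = pq. S = 5q² - p.
  leading term q²: subtract (10q)·f_2 from 5q² - p → -p - 5q
  leading term p: no divisor's leading term divides it; move -p to the remainder.
  leading term q: subtract (-10)·f_2 from -5q → 5
  leading term 1: no divisor's leading term divides it; move 5 to the remainder.
  remainder -p + 5 ≠ 0; add g_3 = -p + 5 to the basis.

The other S-polynomials (S(f_1,g_3), S(f_2,g_3)) all reduce to 0 modulo the current basis, so we have a Gröbner basis.
Inter-reduce: drop elements whose leading term is divisible by another's, tail-reduce, and make monic.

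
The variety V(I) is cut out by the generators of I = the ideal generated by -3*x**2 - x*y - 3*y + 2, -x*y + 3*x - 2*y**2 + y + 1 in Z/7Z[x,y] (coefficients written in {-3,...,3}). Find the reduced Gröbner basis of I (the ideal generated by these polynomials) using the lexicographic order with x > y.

f_1 = -3*x**2 - x*y - 3*y + 2, LT = x**2.
f_2 = -x*y + 3*x - 2*y**2 + y + 1, LT = x*y.

S(f_1,f_2): lcm = x**2*y. S = 3*x**2 + 3*x*y**2 + x*y + x + y**2 - 3*y.
  leading term x**2: subtract (-1)·f_1 from 3*x**2 + 3*x*y**2 + x*y + x + y**2 - 3*y → 3*x*y**2 + x + y**2 + y + 2
  leading term x*y**2: subtract (-3*y)·f_2 from 3*x*y**2 + x + y**2 + y + 2 → 2*x*y + x + y**3 - 3*y**2 - 3*y + 2
  leading term x*y: subtract (-2)·f_2 from 2*x*y + x + y**3 - 3*y**2 - 3*y + 2 → y**3 - y - 3
  leading term y**3: no divisor's leading term divides it; move y**3 to the remainder.
  leading term y: no divisor's leading term divides it; move -y to the remainder.
  leading term 1: no divisor's leading term divides it; move -3 to the remainder.
  remainder y**3 - y - 3 ≠ 0; add g_3 = y**3 - y - 3 to the basis.

The other S-polynomials (S(f_1,g_3), S(f_2,g_3)) all reduce to 0 modulo the current basis, so we have a Gröbner basis.

G = {x**2 + x - 3*y**2 - y + 2, x*y - 3*x + 2*y**2 - y - 1, y**3 - y - 3}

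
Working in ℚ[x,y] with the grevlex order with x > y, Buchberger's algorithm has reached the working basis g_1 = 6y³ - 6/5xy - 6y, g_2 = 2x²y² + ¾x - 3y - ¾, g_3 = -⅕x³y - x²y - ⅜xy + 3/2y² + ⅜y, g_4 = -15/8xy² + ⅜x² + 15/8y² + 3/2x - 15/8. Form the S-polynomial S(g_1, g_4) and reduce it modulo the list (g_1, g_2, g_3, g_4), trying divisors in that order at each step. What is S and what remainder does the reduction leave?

lcm(LM(g_1), LM(g_4)) = xy³.
S = (lcm/LT(g_1))·g_1 − (lcm/LT(g_4))·g_4 = y³ - ⅕xy - y.
Reduce S modulo (g_1, g_2, g_3, g_4) in that order:
  leading term y³: subtract (⅙)·g_1 from y³ - ⅕xy - y → 0
The remainder is 0, so this S-polynomial contributes no new basis element.

S(g_1, g_4) = y³ - ⅕xy - y; remainder on division = 0.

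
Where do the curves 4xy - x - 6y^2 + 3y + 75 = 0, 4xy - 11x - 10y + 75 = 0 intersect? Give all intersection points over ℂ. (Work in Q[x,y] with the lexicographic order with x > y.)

Compute a lex Gröbner basis by Buchberger's algorithm.
f_1 = 4xy - x - 6y^2 + 3y + 75, LT = xy.
f_2 = 4xy - 11x - 10y + 75, LT = xy.

S(f_1,f_2): lcm = xy. S = 5/2x - 3/2y^2 + 13/4y.
  reduce S modulo (f_1, f_2):
  remainder 5/2x - 3/2y^2 + 13/4y ≠ 0; add h_3 = 5/2x - 3/2y^2 + 13/4y to the basis.

S(f_1,h_3): lcm = xy. S = -1/4x + 3/5y^3 - 14/5y^2 + 3/4y + 75/4.
  reduce S modulo (f_1, f_2, h_3):
  remainder 3/5y^3 - 59/20y^2 + 43/40y + 75/4 ≠ 0; add h_4 = 3/5y^3 - 59/20y^2 + 43/40y + 75/4 to the basis.

The other S-polynomials (S(f_2,h_3), S(f_1,h_4), S(f_2,h_4), S(h_3,h_4)) all reduce to 0 modulo the current basis, so we have a Gröbner basis.
Inter-reduce: drop elements whose leading term is divisible by another's, tail-reduce, and make monic.
Reduced Gröbner basis: {x - 3/5y^2 + 13/10y, y^3 - 59/12y^2 + 43/24y + 125/4}.

Elimination: the polynomial y^3 - 59/12y^2 + 43/24y + 125/4 lies in the elimination ideal for y, so y ∈ {-2, 83/24 - sqrt(2111)*I/24, 83/24 + sqrt(2111)*I/24}. For each such y, the remaining basis elements (now univariate) give the rest of the solution.
  y = -2: the earlier basis element becomes x - 5 = 0, giving x = 5 — point (5, -2).
  y = 83/24 - sqrt(2111)*I/24: the earlier basis element becomes x - 77/160 + 19*sqrt(2111)*I/160 = 0, giving x = 77/160 - 19*sqrt(2111)*I/160 — point (77/160 - 19*sqrt(2111)*I/160, 83/24 - sqrt(2111)*I/24).
  y = 83/24 + sqrt(2111)*I/24: the earlier basis element becomes x - 77/160 - 19*sqrt(2111)*I/160 = 0, giving x = 77/160 + 19*sqrt(2111)*I/160 — point (77/160 + 19*sqrt(2111)*I/160, 83/24 + sqrt(2111)*I/24).

{(5, -2), (77/160 - 19*sqrt(2111)*I/160, 83/24 - sqrt(2111)*I/24), (77/160 + 19*sqrt(2111)*I/160, 83/24 + sqrt(2111)*I/24)}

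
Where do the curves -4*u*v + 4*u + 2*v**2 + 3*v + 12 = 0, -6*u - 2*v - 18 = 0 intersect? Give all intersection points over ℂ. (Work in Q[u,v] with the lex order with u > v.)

Compute a lex Gröbner basis by Buchberger's algorithm.
f_1 = -4*u*v + 4*u + 2*v**2 + 3*v + 12, LT = u*v.
f_2 = -6*u - 2*v - 18, LT = u.

S(f_1,f_2): lcm = u*v. S = -u - 5/6*v**2 - 15/4*v - 3.
  reduce S modulo (f_1, f_2):
  remainder -5/6*v**2 - 41/12*v ≠ 0; add h_3 = -5/6*v**2 - 41/12*v to the basis.

The other S-polynomials (S(f_1,h_3), S(f_2,h_3)) all reduce to 0 modulo the current basis, so we have a Gröbner basis.
Inter-reduce: drop elements whose leading term is divisible by another's, tail-reduce, and make monic.
Reduced Gröbner basis: {u + 1/3*v + 3, v**2 + 41/10*v}.

From the last basis element, v**2 + 41/10*v = 0, so v takes values in {-41/10, 0}. Each choice, substituted upward through the basis, yields the corresponding point(s) of the solution set.
  v = -41/10: the earlier basis element becomes u + 49/30 = 0, giving u = -49/30 — point (-49/30, -41/10).
  v = 0: the earlier basis element becomes u + 3 = 0, giving u = -3 — point (-3, 0).

{(-49/30, -41/10), (-3, 0)}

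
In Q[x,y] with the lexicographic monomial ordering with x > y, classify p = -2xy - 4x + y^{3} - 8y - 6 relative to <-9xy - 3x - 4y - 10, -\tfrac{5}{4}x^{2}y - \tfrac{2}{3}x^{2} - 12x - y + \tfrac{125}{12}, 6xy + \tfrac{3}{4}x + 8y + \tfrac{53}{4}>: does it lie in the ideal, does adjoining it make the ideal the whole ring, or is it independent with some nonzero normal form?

Adjoining -2xy - 4x + y^{3} - 8y - 6 makes the ideal the whole ring: the system is inconsistent.

First compute the reduced Gröbner basis of I by Buchberger's algorithm.
f_1 = -9xy - 3x - 4y - 10, LT = xy.
f_2 = -\tfrac{5}{4}x^{2}y - \tfrac{2}{3}x^{2} - 12x - y + \tfrac{125}{12}, LT = x^{2}y.
f_3 = 6xy + \tfrac{3}{4}x + 8y + \tfrac{53}{4}, LT = xy.

S(f_1,f_2): lcm = x^{2}y. S = -\tfrac{1}{5}x^{2} + \tfrac{4}{9}xy - \tfrac{382}{45}x - \tfrac{4}{5}y + \tfrac{25}{3}.
  leading term x^{2}: no divisor's leading term divides it; move -\tfrac{1}{5}x^{2} to the remainder.
  leading term xy: subtract (-\tfrac{4}{81})·f_1 from \tfrac{4}{9}xy - \tfrac{382}{45}x - \tfrac{4}{5}y + \tfrac{25}{3} → -\tfrac{1166}{135}x - \tfrac{404}{405}y + \tfrac{635}{81}
  leading term x: no divisor's leading term divides it; move -\tfrac{1166}{135}x to the remainder.
  leading term y: no divisor's leading term divides it; move -\tfrac{404}{405}y to the remainder.
  leading term 1: no divisor's leading term divides it; move \tfrac{635}{81} to the remainder.
  remainder -\tfrac{1}{5}x^{2} - \tfrac{1166}{135}x - \tfrac{404}{405}y + \tfrac{635}{81} ≠ 0; add h_4 = -\tfrac{1}{5}x^{2} - \tfrac{1166}{135}x - \tfrac{404}{405}y + \tfrac{635}{81} to the basis.

S(f_1,f_3): lcm = xy. S = \tfrac{5}{24}x - \tfrac{8}{9}y - \tfrac{79}{72}.
  leading term x: no divisor's leading term divides it; move \tfrac{5}{24}x to the remainder.
  leading term y: no divisor's leading term divides it; move -\tfrac{8}{9}y to the remainder.
  leading term 1: no divisor's leading term divides it; move -\tfrac{79}{72} to the remainder.
  remainder \tfrac{5}{24}x - \tfrac{8}{9}y - \tfrac{79}{72} ≠ 0; add h_5 = \tfrac{5}{24}x - \tfrac{8}{9}y - \tfrac{79}{72} to the basis.

S(f_2,f_3): lcm = x^{2}y. S = \tfrac{49}{120}x^{2} - \tfrac{4}{3}xy + \tfrac{887}{120}x + \tfrac{4}{5}y - \tfrac{25}{3}.
  leading term x^{2}: subtract (-\tfrac{49}{24})·h_4 from \tfrac{49}{120}x^{2} - \tfrac{4}{3}xy + \tfrac{887}{120}x + \tfrac{4}{5}y - \tfrac{25}{3} → -\tfrac{4}{3}xy - \tfrac{6637}{648}x - \tfrac{601}{486}y + \tfrac{14915}{1944}
  leading term xy: subtract (\tfrac{4}{27})·f_1 from -\tfrac{4}{3}xy - \tfrac{6637}{648}x - \tfrac{601}{486}y + \tfrac{14915}{1944} → -\tfrac{6349}{648}x - \tfrac{313}{486}y + \tfrac{17795}{1944}
  leading term x: subtract (-\tfrac{6349}{135})·h_5 from -\tfrac{6349}{648}x - \tfrac{313}{486}y + \tfrac{17795}{1944} → -\tfrac{11461}{270}y - \tfrac{11461}{270}
  leading term y: no divisor's leading term divides it; move -\tfrac{11461}{270}y to the remainder.
  leading term 1: no divisor's leading term divides it; move -\tfrac{11461}{270} to the remainder.
  remainder -\tfrac{11461}{270}y - \tfrac{11461}{270} ≠ 0; add h_6 = -\tfrac{11461}{270}y - \tfrac{11461}{270} to the basis.

The other S-polynomials (S(f_1,h_4), S(f_2,h_4), S(f_3,h_4), S(f_1,h_5), S(f_2,h_5), S(f_3,h_5), S(h_4,h_5), S(f_1,h_6), S(f_2,h_6), S(f_3,h_6), S(h_4,h_6), S(h_5,h_6)) all reduce to 0 modulo the current basis, so we have a Gröbner basis.
Inter-reduce: drop elements whose leading term is divisible by another's, tail-reduce, and make monic.
Reduced Gröbner basis: {x - 1, y + 1}.
Label its elements g_1 = x - 1, g_2 = y + 1.

Reduce p = -2xy - 4x + y^{3} - 8y - 6 modulo G:
  leading term xy: subtract (-2y)·g_1 from -2xy - 4x + y^{3} - 8y - 6 → -4x + y^{3} - 10y - 6
  leading term x: subtract (-4)·g_1 from -4x + y^{3} - 10y - 6 → y^{3} - 10y - 10
  leading term y^{3}: subtract (y^{2})·g_2 from y^{3} - 10y - 10 → -y^{2} - 10y - 10
  leading term y^{2}: subtract (-y)·g_2 from -y^{2} - 10y - 10 → -9y - 10
  leading term y: subtract (-9)·g_2 from -9y - 10 → -1
  leading term 1: no divisor's leading term divides it; move -1 to the remainder.
  normal form = -1.
The normal form is nonzero, so p ∉ I. Since p minus its normal form lies in I, I + (p) = I + (r) where r = -1; decide whether this ideal is the whole ring.
Here r = -1 is a nonzero constant, hence a unit: 1 ∈ I + (p), the Gröbner basis of I + (p) is {1}, and the enlarged system has no common solution — adjoining p is inconsistent.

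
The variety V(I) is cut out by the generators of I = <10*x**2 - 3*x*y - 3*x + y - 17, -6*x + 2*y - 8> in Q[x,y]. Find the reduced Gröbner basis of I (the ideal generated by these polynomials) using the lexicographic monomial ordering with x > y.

G = {x - 1/3*y + 4/3, y**2 - 44*y + 43}

f_1 = 10*x**2 - 3*x*y - 3*x + y - 17, LT = x**2.
f_2 = -6*x + 2*y - 8, LT = x.

S(f_1,f_2): lcm = x**2. S = 1/30*x*y - 49/30*x + 1/10*y - 17/10.
  leading term x*y: subtract (-1/180*y)·f_2 from 1/30*x*y - 49/30*x + 1/10*y - 17/10 → -49/30*x + 1/90*y**2 + 1/18*y - 17/10
  leading term x: subtract (49/180)·f_2 from -49/30*x + 1/90*y**2 + 1/18*y - 17/10 → 1/90*y**2 - 22/45*y + 43/90
  leading term y**2: no divisor's leading term divides it; move 1/90*y**2 to the remainder.
  leading term y: no divisor's leading term divides it; move -22/45*y to the remainder.
  leading term 1: no divisor's leading term divides it; move 43/90 to the remainder.
  remainder 1/90*y**2 - 22/45*y + 43/90 ≠ 0; add g_3 = 1/90*y**2 - 22/45*y + 43/90 to the basis.

S(f_1,g_3): leading monomials are coprime, so the S-polynomial reduces to 0 (Buchberger's first criterion).
S(f_2,g_3): leading monomials are coprime, so the S-polynomial reduces to 0 (Buchberger's first criterion).
Every S-polynomial of the final basis reduces to 0, so we have a Gröbner basis.
Inter-reduce: drop elements whose leading term is divisible by another's, tail-reduce, and make monic.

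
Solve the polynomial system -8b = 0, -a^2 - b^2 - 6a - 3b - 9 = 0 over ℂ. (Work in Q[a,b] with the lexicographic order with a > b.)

Compute a lex Gröbner basis by Buchberger's algorithm.
f_1 = -8b, LT = b.
f_2 = -a^2 - 6a - b^2 - 3b - 9, LT = a^2.

The S-polynomials (S(f_1,f_2)) all reduce to 0 modulo the current basis, so we have a Gröbner basis.
Inter-reduce: drop elements whose leading term is divisible by another's, tail-reduce, and make monic.
Reduced Gröbner basis: {a^2 + 6a + 9, b}.

Since the basis is lex-ordered, b is univariate in b. Its roots are {0}. Back-substituting each root into the other basis elements fixes the other coordinates.
  b = 0: the earlier basis element becomes a^2 + 6a + 9 = 0, giving a = -3 — point (-3, 0).

{(-3, 0)}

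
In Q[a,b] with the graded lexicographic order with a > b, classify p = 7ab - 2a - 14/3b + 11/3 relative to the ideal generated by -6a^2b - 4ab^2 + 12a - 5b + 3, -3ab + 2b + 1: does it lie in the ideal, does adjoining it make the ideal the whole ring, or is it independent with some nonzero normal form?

First compute the reduced Gröbner basis of I by Buchberger's algorithm.
f_1 = -6a^2b - 4ab^2 + 12a - 5b + 3, LT = a^2b.
f_2 = -3ab + 2b + 1, LT = ab.

S(f_1,f_2): lcm = a^2b. S = 2/3ab^2 + 2/3ab - 5/3a + 5/6b - 1/2.
  leading term ab^2: subtract (-2/9b)·f_2 from 2/3ab^2 + 2/3ab - 5/3a + 5/6b - 1/2 → 2/3ab + 4/9b^2 - 5/3a + 19/18b - 1/2
  leading term ab: subtract (-2/9)·f_2 from 2/3ab + 4/9b^2 - 5/3a + 19/18b - 1/2 → 4/9b^2 - 5/3a + 3/2b - 5/18
  leading term b^2: no divisor's leading term divides it; move 4/9b^2 to the remainder.
  leading term a: no divisor's leading term divides it; move -5/3a to the remainder.
  leading term b: no divisor's leading term divides it; move 3/2b to the remainder.
  leading term 1: no divisor's leading term divides it; move -5/18 to the remainder.
  remainder 4/9b^2 - 5/3a + 3/2b - 5/18 ≠ 0; add h_3 = 4/9b^2 - 5/3a + 3/2b - 5/18 to the basis.

S(f_1,h_3): lcm = a^2b^2. S = 2/3ab^3 + 15/4a^3 - 27/8a^2b + 5/8a^2 - 2ab + 5/6b^2 - 1/2b.
  leading term ab^3: subtract (-2/9b^2)·f_2 from 2/3ab^3 + 15/4a^3 - 27/8a^2b + 5/8a^2 - 2ab + 5/6b^2 - 1/2b → 15/4a^3 - 27/8a^2b + 4/9b^3 + 5/8a^2 - 2ab + 19/18b^2 - 1/2b
  leading term a^3: no divisor's leading term divides it; move 15/4a^3 to the remainder.
  leading term a^2b: subtract (9/16)·f_1 from -27/8a^2b + 4/9b^3 + 5/8a^2 - 2ab + 19/18b^2 - 1/2b → 9/4ab^2 + 4/9b^3 + 5/8a^2 - 2ab + 19/18b^2 - 27/4a + 37/16b - 27/16
  leading term ab^2: subtract (-3/4b)·f_2 from 9/4ab^2 + 4/9b^3 + 5/8a^2 - 2ab + 19/18b^2 - 27/4a + 37/16b - 27/16 → 4/9b^3 + 5/8a^2 - 2ab + 23/9b^2 - 27/4a + 49/16b - 27/16
  leading term b^3: subtract (b)·h_3 from 4/9b^3 + 5/8a^2 - 2ab + 23/9b^2 - 27/4a + 49/16b - 27/16 → 5/8a^2 - 1/3ab + 19/18b^2 - 27/4a + 481/144b - 27/16
  leading term a^2: no divisor's leading term divides it; move 5/8a^2 to the remainder.
  leading term ab: subtract (1/9)·f_2 from -1/3ab + 19/18b^2 - 27/4a + 481/144b - 27/16 → 19/18b^2 - 27/4a + 449/144b - 259/144
  leading term b^2: subtract (19/8)·h_3 from 19/18b^2 - 27/4a + 449/144b - 259/144 → -67/24a - 4/9b - 41/36
  leading term a: no divisor's leading term divides it; move -67/24a to the remainder.
  leading term b: no divisor's leading term divides it; move -4/9b to the remainder.
  leading term 1: no divisor's leading term divides it; move -41/36 to the remainder.
  remainder 15/4a^3 + 5/8a^2 - 67/24a - 4/9b - 41/36 ≠ 0; add h_4 = 15/4a^3 + 5/8a^2 - 67/24a - 4/9b - 41/36 to the basis.

S(f_2,h_3): lcm = ab^2. S = 15/4a^2 - 27/8ab - 2/3b^2 + 5/8a - 1/3b.
  leading term a^2: no divisor's leading term divides it; move 15/4a^2 to the remainder.
  leading term ab: subtract (9/8)·f_2 from -27/8ab - 2/3b^2 + 5/8a - 1/3b → -2/3b^2 + 5/8a - 31/12b - 9/8
  leading term b^2: subtract (-3/2)·h_3 from -2/3b^2 + 5/8a - 31/12b - 9/8 → -15/8a - 1/3b - 37/24
  leading term a: no divisor's leading term divides it; move -15/8a to the remainder.
  leading term b: no divisor's leading term divides it; move -1/3b to the remainder.
  leading term 1: no divisor's leading term divides it; move -37/24 to the remainder.
  remainder 15/4a^2 - 15/8a - 1/3b - 37/24 ≠ 0; add h_5 = 15/4a^2 - 15/8a - 1/3b - 37/24 to the basis.

The other S-polynomials (S(f_1,h_4), S(f_2,h_4), S(h_3,h_4), S(f_1,h_5), S(f_2,h_5), S(h_3,h_5), S(h_4,h_5)) all reduce to 0 modulo the current basis, so we have a Gröbner basis.
Inter-reduce: drop elements whose leading term is divisible by another's, tail-reduce, and make monic.
Reduced Gröbner basis: {a^2 - 1/2a - 4/45b - 37/90, ab - 2/3b - 1/3, b^2 - 15/4a + 27/8b - 5/8}.
Label its elements g_1 = a^2 - 1/2a - 4/45b - 37/90, g_2 = ab - 2/3b - 1/3, g_3 = b^2 - 15/4a + 27/8b - 5/8.

Reduce p = 7ab - 2a - 14/3b + 11/3 modulo G:
  leading term ab: subtract (7)·g_2 from 7ab - 2a - 14/3b + 11/3 → -2a + 6
  leading term a: no divisor's leading term divides it; move -2a to the remainder.
  leading term 1: no divisor's leading term divides it; move 6 to the remainder.
  normal form = -2a + 6.
The normal form is nonzero, so p ∉ I. Since p minus its normal form lies in I, I + (p) = I + (r) where r = -2a + 6; decide whether this ideal is the whole ring.
Run Buchberger on G together with r (pairs among the g_i already reduce to 0 since G is a Gröbner basis):
g_1 = a^2 - 1/2a - 4/45b - 37/90, LT = a^2.
g_2 = ab - 2/3b - 1/3, LT = ab.
g_3 = b^2 - 15/4a + 27/8b - 5/8, LT = b^2.
r = -2a + 6, LT = a.

S(g_1,r): lcm = a^2. S = 5/2a - 4/45b - 37/90.
  leading term a: subtract (-5/4)·r from 5/2a - 4/45b - 37/90 → -4/45b + 319/45
  leading term b: no divisor's leading term divides it; move -4/45b to the remainder.
  leading term 1: no divisor's leading term divides it; move 319/45 to the remainder.
  remainder -4/45b + 319/45 ≠ 0; add m_5 = -4/45b + 319/45 to the basis.

S(g_2,r): lcm = ab. S = 7/3b - 1/3.
  leading term b: subtract (-105/4)·m_5 from 7/3b - 1/3 → 743/4
  leading term 1: no divisor's leading term divides it; move 743/4 to the remainder.
  remainder 743/4 ≠ 0; add m_6 = 743/4 to the basis.

The other S-polynomials (S(g_1,g_2), S(g_1,g_3), S(g_2,g_3), S(g_3,r), S(g_1,m_5), S(g_2,m_5), S(g_3,m_5), S(r,m_5), S(g_1,m_6), S(g_2,m_6), S(g_3,m_6), S(r,m_6), S(m_5,m_6)) all reduce to 0 modulo the current basis, so we have a Gröbner basis.
Inter-reduce: drop elements whose leading term is divisible by another's, tail-reduce, and make monic.
Reduced Gröbner basis: {1}.
The reduced Gröbner basis of I + (p) is {1}: the ideal is the whole ring, so the enlarged system has no common solution — adjoining p is inconsistent.

Adjoining 7ab - 2a - 14/3b + 11/3 makes the ideal the whole ring: the system is inconsistent.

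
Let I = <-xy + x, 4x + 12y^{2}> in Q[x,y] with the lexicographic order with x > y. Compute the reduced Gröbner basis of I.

G = {x + 3y^{2}, y^{3} - y^{2}}

f_1 = -xy + x, LT = xy.
f_2 = 4x + 12y^{2}, LT = x.

S(f_1,f_2): lcm = xy. S = -x - 3y^{3}.
  leading term x: subtract (-\tfrac{1}{4})·f_2 from -x - 3y^{3} → -3y^{3} + 3y^{2}
  leading term y^{3}: no divisor's leading term divides it; move -3y^{3} to the remainder.
  leading term y^{2}: no divisor's leading term divides it; move 3y^{2} to the remainder.
  remainder -3y^{3} + 3y^{2} ≠ 0; add g_3 = -3y^{3} + 3y^{2} to the basis.

The other S-polynomials (S(f_1,g_3), S(f_2,g_3)) all reduce to 0 modulo the current basis, so we have a Gröbner basis.
Inter-reduce: drop elements whose leading term is divisible by another's, tail-reduce, and make monic.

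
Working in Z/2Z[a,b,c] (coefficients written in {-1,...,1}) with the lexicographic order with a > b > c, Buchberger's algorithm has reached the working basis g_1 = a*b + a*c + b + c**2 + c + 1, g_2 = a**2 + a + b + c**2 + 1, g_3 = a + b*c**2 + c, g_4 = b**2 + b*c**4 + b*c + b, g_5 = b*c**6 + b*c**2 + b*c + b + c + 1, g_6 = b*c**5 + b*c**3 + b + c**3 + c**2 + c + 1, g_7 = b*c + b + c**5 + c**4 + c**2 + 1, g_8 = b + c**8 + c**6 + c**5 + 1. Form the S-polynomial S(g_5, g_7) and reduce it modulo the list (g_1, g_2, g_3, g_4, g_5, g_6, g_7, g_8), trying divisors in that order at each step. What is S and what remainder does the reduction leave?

S(g_5, g_7) = b*c**5 + b*c**2 + b*c + b + c**10 + c**9 + c**7 + c**5 + c + 1; remainder on division = c**10 + c**9 + c**8 + c**5 + c**3 + c**2.

lcm(LM(g_5), LM(g_7)) = b*c**6.
S = (lcm/LT(g_5))·g_5 − (lcm/LT(g_7))·g_7 = b*c**5 + b*c**2 + b*c + b + c**10 + c**9 + c**7 + c**5 + c + 1.
Reduce S modulo (g_1, g_2, g_3, g_4, g_5, g_6, g_7, g_8) in that order:
  leading term b*c**5: subtract (1)·g_6 from b*c**5 + b*c**2 + b*c + b + c**10 + c**9 + c**7 + c**5 + c + 1 → b*c**3 + b*c**2 + b*c + c**10 + c**9 + c**7 + c**5 + c**3 + c**2
  leading term b*c**3: subtract (c**2)·g_7 from b*c**3 + b*c**2 + b*c + c**10 + c**9 + c**7 + c**5 + c**3 + c**2 → b*c + c**10 + c**9 + c**6 + c**5 + c**4 + c**3
  leading term b*c: subtract (1)·g_7 from b*c + c**10 + c**9 + c**6 + c**5 + c**4 + c**3 → b + c**10 + c**9 + c**6 + c**3 + c**2 + 1
  leading term b: subtract (1)·g_8 from b + c**10 + c**9 + c**6 + c**3 + c**2 + 1 → c**10 + c**9 + c**8 + c**5 + c**3 + c**2
  leading term c**10: no divisor's leading term divides it; move c**10 to the remainder.
  leading term c**9: no divisor's leading term divides it; move c**9 to the remainder.
  leading term c**8: no divisor's leading term divides it; move c**8 to the remainder.
  leading term c**5: no divisor's leading term divides it; move c**5 to the remainder.
  leading term c**3: no divisor's leading term divides it; move c**3 to the remainder.
  leading term c**2: no divisor's leading term divides it; move c**2 to the remainder.
The remainder c**10 + c**9 + c**8 + c**5 + c**3 + c**2 is nonzero, so it would be added as the next basis element.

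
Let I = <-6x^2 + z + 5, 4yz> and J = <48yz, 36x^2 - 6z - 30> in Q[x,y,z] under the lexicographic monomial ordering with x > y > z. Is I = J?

Two ideals are equal iff their reduced Gröbner bases coincide (the reduced basis is unique for a fixed ordering).
Buchberger on the first generating set:
f_1 = -6x^2 + z + 5, LT = x^2.
f_2 = 4yz, LT = yz.

The S-polynomials (S(f_1,f_2)) all reduce to 0 modulo the current basis, so we have a Gröbner basis.
Inter-reduce: drop elements whose leading term is divisible by another's, tail-reduce, and make monic.
Reduced Gröbner basis: {x^2 - 1/6z - 5/6, yz}.

Buchberger on the second generating set:
h_1 = 48yz, LT = yz.
h_2 = 36x^2 - 6z - 30, LT = x^2.

The S-polynomials (S(h_1,h_2)) all reduce to 0 modulo the current basis, so we have a Gröbner basis.
Inter-reduce: drop elements whose leading term is divisible by another's, tail-reduce, and make monic.
Reduced Gröbner basis: {x^2 - 1/6z - 5/6, yz}.

Same reduced basis, so the two generating sets span the same ideal.
The choice of monomial ordering does not affect the verdict — as long as both bases are computed under the same ordering, their equality decides ideal equality.

Yes, the ideals are equal.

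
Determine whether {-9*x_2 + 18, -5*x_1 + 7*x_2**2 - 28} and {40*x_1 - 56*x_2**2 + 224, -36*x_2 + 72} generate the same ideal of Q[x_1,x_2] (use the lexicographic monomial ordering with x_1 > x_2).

Yes, the ideals are equal.

Since reduced Gröbner bases are canonical representatives of ideals under a given ordering, it suffices to compute and compare them.
Buchberger on the first generating set:
f_1 = -9*x_2 + 18, LT = x_2.
f_2 = -5*x_1 + 7*x_2**2 - 28, LT = x_1.

The S-polynomials (S(f_1,f_2)) all reduce to 0 modulo the current basis, so we have a Gröbner basis.
Inter-reduce: drop elements whose leading term is divisible by another's, tail-reduce, and make monic.
Reduced Gröbner basis: {x_1, x_2 - 2}.

Buchberger on the second generating set:
h_1 = 40*x_1 - 56*x_2**2 + 224, LT = x_1.
h_2 = -36*x_2 + 72, LT = x_2.

The S-polynomials (S(h_1,h_2)) all reduce to 0 modulo the current basis, so we have a Gröbner basis.
Inter-reduce: drop elements whose leading term is divisible by another's, tail-reduce, and make monic.
Reduced Gröbner basis: {x_1, x_2 - 2}.

The two bases agree; hence the ideals are identical.
The same test decides containment: I ⊆ J iff every generator of I reduces to 0 modulo a Gröbner basis of J.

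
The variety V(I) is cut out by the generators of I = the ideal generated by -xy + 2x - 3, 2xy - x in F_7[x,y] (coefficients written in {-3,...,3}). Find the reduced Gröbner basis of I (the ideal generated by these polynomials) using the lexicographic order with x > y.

G = {x - 2, y + 3}

f_1 = -xy + 2x - 3, LT = xy.
f_2 = 2xy - x, LT = xy.

S(f_1,f_2): lcm = xy. S = 2x + 3.
  leading term x: no divisor's leading term divides it; move 2x to the remainder.
  leading term 1: no divisor's leading term divides it; move 3 to the remainder.
  remainder 2x + 3 ≠ 0; add g_3 = 2x + 3 to the basis.

S(f_1,g_3): lcm = xy. S = -2x + 2y + 3.
  leading term x: subtract (-1)·g_3 from -2x + 2y + 3 → 2y - 1
  leading term y: no divisor's leading term divides it; move 2y to the remainder.
  leading term 1: no divisor's leading term divides it; move -1 to the remainder.
  remainder 2y - 1 ≠ 0; add g_4 = 2y - 1 to the basis.

S(f_2,g_3): lcm = xy. S = 3x + 2y.
  leading term x: subtract (-2)·g_3 from 3x + 2y → 2y - 1
  leading term y: subtract (1)·g_4 from 2y - 1 → 0
  remainder 0.

S(f_1,g_4): lcm = xy. S = 2x + 3.
  leading term x: subtract (1)·g_3 from 2x + 3 → 0
  remainder 0.

S(f_2,g_4): lcm = xy. S = 0.
  remainder 0.

S(g_3,g_4): leading monomials are coprime, so the S-polynomial reduces to 0 (Buchberger's first criterion).
Every S-polynomial of the final basis reduces to 0, so we have a Gröbner basis.
Inter-reduce: drop elements whose leading term is divisible by another's, tail-reduce, and make monic.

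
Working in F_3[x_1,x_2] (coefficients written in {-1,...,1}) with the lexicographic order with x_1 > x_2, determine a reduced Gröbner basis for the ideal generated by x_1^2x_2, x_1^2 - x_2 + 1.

The reduced Gröbner basis is the canonical form of the ideal for this ordering.

f_1 = x_1^2x_2, LT = x_1^2x_2.
f_2 = x_1^2 - x_2 + 1, LT = x_1^2.

S(f_1,f_2): lcm = x_1^2x_2. S = x_2^2 - x_2.
  leading term x_2^2: no divisor's leading term divides it; move x_2^2 to the remainder.
  leading term x_2: no divisor's leading term divides it; move -x_2 to the remainder.
  remainder x_2^2 - x_2 ≠ 0; add g_3 = x_2^2 - x_2 to the basis.

The other S-polynomials (S(f_1,g_3), S(f_2,g_3)) all reduce to 0 modulo the current basis, so we have a Gröbner basis.
Inter-reduce: drop elements whose leading term is divisible by another's, tail-reduce, and make monic.

G = {x_1^2 - x_2 + 1, x_2^2 - x_2}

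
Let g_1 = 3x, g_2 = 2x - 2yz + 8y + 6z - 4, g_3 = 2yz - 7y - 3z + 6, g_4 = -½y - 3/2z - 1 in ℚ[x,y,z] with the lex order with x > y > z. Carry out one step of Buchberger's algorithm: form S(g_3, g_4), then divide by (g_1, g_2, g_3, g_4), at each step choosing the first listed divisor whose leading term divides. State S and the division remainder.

lcm(LM(g_3), LM(g_4)) = yz.
S = (lcm/LT(g_3))·g_3 − (lcm/LT(g_4))·g_4 = -7/2y - 3z² - 7/2z + 3.
Reduce S modulo (g_1, g_2, g_3, g_4) in that order:
  leading term y: subtract (7)·g_4 from -7/2y - 3z² - 7/2z + 3 → -3z² + 7z + 10
  leading term z²: no divisor's leading term divides it; move -3z² to the remainder.
  leading term z: no divisor's leading term divides it; move 7z to the remainder.
  leading term 1: no divisor's leading term divides it; move 10 to the remainder.
The remainder -3z² + 7z + 10 is nonzero, so it would be added as the next basis element.
An S-polynomial is built so that the two leading terms cancel; whether anything survives reduction is exactly the Gröbner-basis criterion.

S(g_3, g_4) = -7/2y - 3z² - 7/2z + 3; remainder on division = -3z² + 7z + 10.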